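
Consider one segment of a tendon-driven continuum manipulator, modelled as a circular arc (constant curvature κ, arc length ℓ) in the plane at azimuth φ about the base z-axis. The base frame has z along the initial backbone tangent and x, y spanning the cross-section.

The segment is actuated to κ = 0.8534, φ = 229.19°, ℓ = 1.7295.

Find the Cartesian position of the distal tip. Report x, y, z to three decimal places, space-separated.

-0.693 -0.803 1.167

θ = κ·ℓ = 0.8534 × 1.7295 = 1.47596 rad
ρ = (1 − cos θ)/κ = (1 − 0.09470)/0.8534 = 1.06082
z = sin θ / κ = 0.99551/0.8534 = 1.16652
x = ρ cos φ = 1.06082 × cos(229.19°) = -0.69330
y = ρ sin φ = 1.06082 × sin(229.19°) = -0.80291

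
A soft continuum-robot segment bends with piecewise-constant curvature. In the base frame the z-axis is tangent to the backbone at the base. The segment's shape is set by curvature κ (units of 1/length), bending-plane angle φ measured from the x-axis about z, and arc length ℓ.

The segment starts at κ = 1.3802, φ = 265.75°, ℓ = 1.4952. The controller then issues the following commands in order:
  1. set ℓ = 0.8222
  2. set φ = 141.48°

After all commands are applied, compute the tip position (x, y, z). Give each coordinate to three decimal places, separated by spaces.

initial: κ=1.3802, φ=265.75°, ℓ=1.4952
cmd 1: set ℓ=0.8222 → (κ,φ,ℓ)=(1.3802,265.75°,0.8222) → tip=(-0.0310,-0.4174,0.6568)
cmd 2: set φ=141.48° → (κ,φ,ℓ)=(1.3802,141.48°,0.8222) → tip=(-0.3275,0.2607,0.6568)

-0.327 0.261 0.657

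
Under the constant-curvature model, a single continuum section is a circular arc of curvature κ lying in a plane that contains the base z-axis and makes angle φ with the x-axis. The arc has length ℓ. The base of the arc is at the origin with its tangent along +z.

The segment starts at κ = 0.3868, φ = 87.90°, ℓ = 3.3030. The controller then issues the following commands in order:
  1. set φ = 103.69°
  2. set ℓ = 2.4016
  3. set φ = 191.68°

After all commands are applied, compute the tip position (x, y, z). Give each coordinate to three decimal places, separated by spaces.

initial: κ=0.3868, φ=87.90°, ℓ=3.3030
cmd 1: set φ=103.69° → (κ,φ,ℓ)=(0.3868,103.69°,3.3030) → tip=(-0.4350,1.7859,2.4750)
cmd 2: set ℓ=2.4016 → (κ,φ,ℓ)=(0.3868,103.69°,2.4016) → tip=(-0.2456,1.0081,2.0708)
cmd 3: set φ=191.68° → (κ,φ,ℓ)=(0.3868,191.68°,2.4016) → tip=(-1.0160,-0.2100,2.0708)

-1.016 -0.210 2.071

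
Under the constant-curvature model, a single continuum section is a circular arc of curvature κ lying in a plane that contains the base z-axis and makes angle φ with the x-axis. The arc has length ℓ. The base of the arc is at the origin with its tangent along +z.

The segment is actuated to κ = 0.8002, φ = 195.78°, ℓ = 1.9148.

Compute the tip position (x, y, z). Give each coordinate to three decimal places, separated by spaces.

-1.156 -0.327 1.249

θ = κ·ℓ = 0.8002 × 1.9148 = 1.53222 rad
ρ = (1 − cos θ)/κ = (1 − 0.03856)/0.8002 = 1.20149
z = sin θ / κ = 0.99926/0.8002 = 1.24876
x = ρ cos φ = 1.20149 × cos(195.78°) = -1.15621
y = ρ sin φ = 1.20149 × sin(195.78°) = -0.32674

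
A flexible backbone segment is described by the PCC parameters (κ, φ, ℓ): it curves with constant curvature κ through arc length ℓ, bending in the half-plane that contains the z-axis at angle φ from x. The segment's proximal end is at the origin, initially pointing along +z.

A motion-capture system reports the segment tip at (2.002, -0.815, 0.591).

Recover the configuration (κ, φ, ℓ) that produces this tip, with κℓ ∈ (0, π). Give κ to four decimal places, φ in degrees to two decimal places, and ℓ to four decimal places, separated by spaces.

ρ = √(x²+y²) = √(2.002² + -0.815²) = 2.16153
φ = atan2(y, x) mod 360° = atan2(-0.815, 2.002) = 337.8491°
|p|² = ρ² + z² = 2.16153² + 0.591² = 5.02151
κ = 2ρ / |p|² = 2×2.16153 / 5.02151 = 0.86091
θ = 2·atan2(ρ, z) = 2·atan2(2.16153, 0.591) = 2.60780 rad
ℓ = θ/κ = 2.60780/0.86091 = 3.02913

0.8609 337.85 3.0291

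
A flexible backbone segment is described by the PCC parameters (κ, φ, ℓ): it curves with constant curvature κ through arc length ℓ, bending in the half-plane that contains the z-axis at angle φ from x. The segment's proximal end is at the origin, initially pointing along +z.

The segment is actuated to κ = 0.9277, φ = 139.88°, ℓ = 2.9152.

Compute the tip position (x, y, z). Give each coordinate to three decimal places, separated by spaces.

θ = κ·ℓ = 0.9277 × 2.9152 = 2.70443 rad
ρ = (1 − cos θ)/κ = (1 − -0.90596)/0.9277 = 2.05450
z = sin θ / κ = 0.42337/0.9277 = 0.45636
x = ρ cos φ = 2.05450 × cos(139.88°) = -1.57107
y = ρ sin φ = 2.05450 × sin(139.88°) = 1.32390

-1.571 1.324 0.456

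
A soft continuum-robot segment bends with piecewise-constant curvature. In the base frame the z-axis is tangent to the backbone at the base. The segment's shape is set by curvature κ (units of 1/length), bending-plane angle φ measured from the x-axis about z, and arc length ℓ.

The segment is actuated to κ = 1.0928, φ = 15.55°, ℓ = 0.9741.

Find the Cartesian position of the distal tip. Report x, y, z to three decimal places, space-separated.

θ = κ·ℓ = 1.0928 × 0.9741 = 1.06450 rad
ρ = (1 − cos θ)/κ = (1 − 0.48494)/1.0928 = 0.47132
z = sin θ / κ = 0.87454/1.0928 = 0.80028
x = ρ cos φ = 0.47132 × cos(15.55°) = 0.45407
y = ρ sin φ = 0.47132 × sin(15.55°) = 0.12635

0.454 0.126 0.800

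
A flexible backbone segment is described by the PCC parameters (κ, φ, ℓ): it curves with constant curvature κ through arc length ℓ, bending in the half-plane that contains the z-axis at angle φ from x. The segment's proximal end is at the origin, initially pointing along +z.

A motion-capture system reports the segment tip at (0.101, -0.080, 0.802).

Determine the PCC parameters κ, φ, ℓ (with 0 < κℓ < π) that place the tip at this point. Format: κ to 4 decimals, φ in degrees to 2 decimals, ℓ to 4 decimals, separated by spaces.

ρ = √(x²+y²) = √(0.101² + -0.080²) = 0.12884
φ = atan2(y, x) mod 360° = atan2(-0.080, 0.101) = 321.6180°
|p|² = ρ² + z² = 0.12884² + 0.802² = 0.65981
κ = 2ρ / |p|² = 2×0.12884 / 0.65981 = 0.39055
θ = 2·atan2(ρ, z) = 2·atan2(0.12884, 0.802) = 0.31859 rad
ℓ = θ/κ = 0.31859/0.39055 = 0.81573

0.3906 321.62 0.8157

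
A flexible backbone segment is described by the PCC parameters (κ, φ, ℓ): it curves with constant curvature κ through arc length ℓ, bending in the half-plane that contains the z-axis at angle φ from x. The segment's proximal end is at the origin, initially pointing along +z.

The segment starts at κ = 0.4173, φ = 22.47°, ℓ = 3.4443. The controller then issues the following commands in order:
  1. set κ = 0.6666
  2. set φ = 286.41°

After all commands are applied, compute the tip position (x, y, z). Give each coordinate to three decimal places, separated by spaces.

0.705 -2.394 1.123

initial: κ=0.4173, φ=22.47°, ℓ=3.4443
cmd 1: set κ=0.6666 → (κ,φ,ℓ)=(0.6666,22.47°,3.4443) → tip=(2.3057,0.9536,1.1227)
cmd 2: set φ=286.41° → (κ,φ,ℓ)=(0.6666,286.41°,3.4443) → tip=(0.7049,-2.3935,1.1227)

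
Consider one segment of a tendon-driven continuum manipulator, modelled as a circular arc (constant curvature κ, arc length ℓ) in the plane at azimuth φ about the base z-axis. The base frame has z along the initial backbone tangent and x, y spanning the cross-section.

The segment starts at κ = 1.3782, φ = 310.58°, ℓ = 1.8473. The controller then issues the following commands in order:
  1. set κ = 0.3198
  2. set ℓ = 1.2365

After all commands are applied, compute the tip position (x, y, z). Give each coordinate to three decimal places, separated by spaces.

initial: κ=1.3782, φ=310.58°, ℓ=1.8473
cmd 1: set κ=0.3198 → (κ,φ,ℓ)=(0.3198,310.58°,1.8473) → tip=(0.3448,-0.4025,1.7417)
cmd 2: set ℓ=1.2365 → (κ,φ,ℓ)=(0.3198,310.58°,1.2365) → tip=(0.1570,-0.1833,1.2045)

0.157 -0.183 1.205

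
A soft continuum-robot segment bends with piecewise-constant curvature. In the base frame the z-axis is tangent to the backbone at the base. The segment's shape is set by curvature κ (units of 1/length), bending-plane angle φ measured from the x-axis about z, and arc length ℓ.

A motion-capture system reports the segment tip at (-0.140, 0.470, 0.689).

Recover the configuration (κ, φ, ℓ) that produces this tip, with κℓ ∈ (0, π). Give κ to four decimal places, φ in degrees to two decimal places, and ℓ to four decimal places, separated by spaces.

ρ = √(x²+y²) = √(-0.140² + 0.470²) = 0.49041
φ = atan2(y, x) mod 360° = atan2(0.470, -0.140) = 106.5873°
|p|² = ρ² + z² = 0.49041² + 0.689² = 0.71522
κ = 2ρ / |p|² = 2×0.49041 / 0.71522 = 1.37135
θ = 2·atan2(ρ, z) = 2·atan2(0.49041, 0.689) = 1.23716 rad
ℓ = θ/κ = 1.23716/1.37135 = 0.90215

1.3713 106.59 0.9021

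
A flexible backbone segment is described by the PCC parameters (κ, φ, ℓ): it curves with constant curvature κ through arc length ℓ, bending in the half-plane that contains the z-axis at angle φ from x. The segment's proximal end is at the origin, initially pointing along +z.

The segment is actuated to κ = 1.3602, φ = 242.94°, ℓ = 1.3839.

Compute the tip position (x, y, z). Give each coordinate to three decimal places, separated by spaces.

θ = κ·ℓ = 1.3602 × 1.3839 = 1.88238 rad
ρ = (1 − cos θ)/κ = (1 − -0.30657)/1.3602 = 0.96057
z = sin θ / κ = 0.95185/1.3602 = 0.69979
x = ρ cos φ = 0.96057 × cos(242.94°) = -0.43699
y = ρ sin φ = 0.96057 × sin(242.94°) = -0.85542

-0.437 -0.855 0.700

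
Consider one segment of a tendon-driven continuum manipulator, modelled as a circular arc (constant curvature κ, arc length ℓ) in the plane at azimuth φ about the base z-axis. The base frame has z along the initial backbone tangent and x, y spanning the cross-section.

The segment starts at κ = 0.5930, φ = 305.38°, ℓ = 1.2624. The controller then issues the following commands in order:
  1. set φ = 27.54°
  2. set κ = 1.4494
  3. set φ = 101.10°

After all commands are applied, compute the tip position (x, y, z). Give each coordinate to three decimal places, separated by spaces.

initial: κ=0.5930, φ=305.38°, ℓ=1.2624
cmd 1: set φ=27.54° → (κ,φ,ℓ)=(0.5930,27.54°,1.2624) → tip=(0.3998,0.2085,1.1478)
cmd 2: set κ=1.4494 → (κ,φ,ℓ)=(1.4494,27.54°,1.2624) → tip=(0.7684,0.4007,0.6669)
cmd 3: set φ=101.10° → (κ,φ,ℓ)=(1.4494,101.10°,1.2624) → tip=(-0.1668,0.8504,0.6669)

-0.167 0.850 0.667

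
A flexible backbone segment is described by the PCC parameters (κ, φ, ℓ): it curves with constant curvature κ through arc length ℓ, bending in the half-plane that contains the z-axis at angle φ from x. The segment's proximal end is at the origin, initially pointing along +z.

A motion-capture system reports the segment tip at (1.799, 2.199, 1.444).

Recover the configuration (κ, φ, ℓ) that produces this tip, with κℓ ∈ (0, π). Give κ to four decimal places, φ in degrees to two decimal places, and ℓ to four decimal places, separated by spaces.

ρ = √(x²+y²) = √(1.799² + 2.199²) = 2.84113
φ = atan2(y, x) mod 360° = atan2(2.199, 1.799) = 50.7134°
|p|² = ρ² + z² = 2.84113² + 1.444² = 10.15714
κ = 2ρ / |p|² = 2×2.84113 / 10.15714 = 0.55943
θ = 2·atan2(ρ, z) = 2·atan2(2.84113, 1.444) = 2.20114 rad
ℓ = θ/κ = 2.20114/0.55943 = 3.93458

0.5594 50.71 3.9346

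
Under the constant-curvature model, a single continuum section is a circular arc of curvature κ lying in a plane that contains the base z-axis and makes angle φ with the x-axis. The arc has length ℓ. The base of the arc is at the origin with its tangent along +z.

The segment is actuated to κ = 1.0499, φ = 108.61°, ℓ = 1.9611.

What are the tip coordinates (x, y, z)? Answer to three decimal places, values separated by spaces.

θ = κ·ℓ = 1.0499 × 1.9611 = 2.05896 rad
ρ = (1 − cos θ)/κ = (1 − -0.46900)/1.0499 = 1.39918
z = sin θ / κ = 0.88320/1.0499 = 0.84122
x = ρ cos φ = 1.39918 × cos(108.61°) = -0.44651
y = ρ sin φ = 1.39918 × sin(108.61°) = 1.32603

-0.447 1.326 0.841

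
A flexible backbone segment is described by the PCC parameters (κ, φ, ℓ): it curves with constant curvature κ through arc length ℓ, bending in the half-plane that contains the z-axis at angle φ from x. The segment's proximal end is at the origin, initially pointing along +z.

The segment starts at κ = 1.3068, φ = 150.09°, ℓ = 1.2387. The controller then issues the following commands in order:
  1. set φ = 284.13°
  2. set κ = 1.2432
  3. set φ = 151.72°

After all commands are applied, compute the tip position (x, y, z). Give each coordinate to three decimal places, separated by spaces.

initial: κ=1.3068, φ=150.09°, ℓ=1.2387
cmd 1: set φ=284.13° → (κ,φ,ℓ)=(1.3068,284.13°,1.2387) → tip=(0.1958,-0.7776,0.7643)
cmd 2: set κ=1.2432 → (κ,φ,ℓ)=(1.2432,284.13°,1.2387) → tip=(0.1903,-0.7560,0.8040)
cmd 3: set φ=151.72° → (κ,φ,ℓ)=(1.2432,151.72°,1.2387) → tip=(-0.6865,0.3693,0.8040)

-0.687 0.369 0.804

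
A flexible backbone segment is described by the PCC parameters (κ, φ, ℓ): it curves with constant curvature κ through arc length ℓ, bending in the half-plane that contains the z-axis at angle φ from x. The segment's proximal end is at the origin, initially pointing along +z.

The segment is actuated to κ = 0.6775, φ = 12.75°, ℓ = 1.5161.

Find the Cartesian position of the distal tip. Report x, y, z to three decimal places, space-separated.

θ = κ·ℓ = 0.6775 × 1.5161 = 1.02716 rad
ρ = (1 − cos θ)/κ = (1 − 0.51725)/0.6775 = 0.71254
z = sin θ / κ = 0.85583/0.6775 = 1.26322
x = ρ cos φ = 0.71254 × cos(12.75°) = 0.69497
y = ρ sin φ = 0.71254 × sin(12.75°) = 0.15726

0.695 0.157 1.263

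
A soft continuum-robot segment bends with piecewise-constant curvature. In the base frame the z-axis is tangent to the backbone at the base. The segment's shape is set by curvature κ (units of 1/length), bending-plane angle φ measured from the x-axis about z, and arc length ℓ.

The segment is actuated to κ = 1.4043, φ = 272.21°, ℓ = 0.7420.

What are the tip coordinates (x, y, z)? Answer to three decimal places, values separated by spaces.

θ = κ·ℓ = 1.4043 × 0.7420 = 1.04199 rad
ρ = (1 − cos θ)/κ = (1 − 0.50450)/1.4043 = 0.35284
z = sin θ / κ = 0.86341/1.4043 = 0.61483
x = ρ cos φ = 0.35284 × cos(272.21°) = 0.01361
y = ρ sin φ = 0.35284 × sin(272.21°) = -0.35258

0.014 -0.353 0.615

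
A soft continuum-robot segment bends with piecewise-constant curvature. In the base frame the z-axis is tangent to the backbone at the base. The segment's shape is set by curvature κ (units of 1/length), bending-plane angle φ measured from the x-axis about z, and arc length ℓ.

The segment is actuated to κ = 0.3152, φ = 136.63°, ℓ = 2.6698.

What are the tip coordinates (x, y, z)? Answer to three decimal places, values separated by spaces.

-0.770 0.727 2.366

θ = κ·ℓ = 0.3152 × 2.6698 = 0.84152 rad
ρ = (1 − cos θ)/κ = (1 − 0.66633)/0.3152 = 1.05860
z = sin θ / κ = 0.74566/0.3152 = 2.36566
x = ρ cos φ = 1.05860 × cos(136.63°) = -0.76953
y = ρ sin φ = 1.05860 × sin(136.63°) = 0.72695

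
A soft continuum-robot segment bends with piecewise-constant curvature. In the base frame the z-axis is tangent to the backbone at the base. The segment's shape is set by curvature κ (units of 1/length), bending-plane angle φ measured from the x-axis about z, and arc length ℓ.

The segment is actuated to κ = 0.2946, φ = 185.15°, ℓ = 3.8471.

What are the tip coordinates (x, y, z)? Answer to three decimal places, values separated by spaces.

θ = κ·ℓ = 0.2946 × 3.8471 = 1.13336 rad
ρ = (1 − cos θ)/κ = (1 − 0.42362)/0.2946 = 1.95647
z = sin θ / κ = 0.90584/0.2946 = 3.07481
x = ρ cos φ = 1.95647 × cos(185.15°) = -1.94858
y = ρ sin φ = 1.95647 × sin(185.15°) = -0.17562

-1.949 -0.176 3.075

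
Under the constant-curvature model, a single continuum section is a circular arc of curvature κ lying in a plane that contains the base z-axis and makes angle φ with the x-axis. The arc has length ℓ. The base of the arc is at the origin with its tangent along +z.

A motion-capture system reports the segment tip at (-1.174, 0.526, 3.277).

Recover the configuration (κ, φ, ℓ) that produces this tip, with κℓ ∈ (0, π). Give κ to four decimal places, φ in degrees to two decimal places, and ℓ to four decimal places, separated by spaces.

0.2076 155.87 3.6039

ρ = √(x²+y²) = √(-1.174² + 0.526²) = 1.28645
φ = atan2(y, x) mod 360° = atan2(0.526, -1.174) = 155.8657°
|p|² = ρ² + z² = 1.28645² + 3.277² = 12.39368
κ = 2ρ / |p|² = 2×1.28645 / 12.39368 = 0.20760
θ = 2·atan2(ρ, z) = 2·atan2(1.28645, 3.277) = 0.74817 rad
ℓ = θ/κ = 0.74817/0.20760 = 3.60394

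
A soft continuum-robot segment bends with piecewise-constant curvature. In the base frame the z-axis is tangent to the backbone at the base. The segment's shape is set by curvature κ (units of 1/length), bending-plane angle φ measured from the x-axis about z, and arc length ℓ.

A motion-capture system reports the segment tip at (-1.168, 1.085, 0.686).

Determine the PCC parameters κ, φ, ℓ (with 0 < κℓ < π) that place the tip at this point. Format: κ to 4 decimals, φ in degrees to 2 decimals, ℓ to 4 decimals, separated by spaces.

1.0585 137.11 2.2001

ρ = √(x²+y²) = √(-1.168² + 1.085²) = 1.59419
φ = atan2(y, x) mod 360° = atan2(1.085, -1.168) = 137.1098°
|p|² = ρ² + z² = 1.59419² + 0.686² = 3.01205
κ = 2ρ / |p|² = 2×1.59419 / 3.01205 = 1.05854
θ = 2·atan2(ρ, z) = 2·atan2(1.59419, 0.686) = 2.32887 rad
ℓ = θ/κ = 2.32887/1.05854 = 2.20007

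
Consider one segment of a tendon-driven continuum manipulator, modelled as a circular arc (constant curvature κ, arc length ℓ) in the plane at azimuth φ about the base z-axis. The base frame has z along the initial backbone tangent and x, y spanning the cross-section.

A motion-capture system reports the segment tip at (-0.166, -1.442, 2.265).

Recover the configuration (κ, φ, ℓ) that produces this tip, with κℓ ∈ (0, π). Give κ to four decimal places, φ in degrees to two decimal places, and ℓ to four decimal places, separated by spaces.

ρ = √(x²+y²) = √(-0.166² + -1.442²) = 1.45152
φ = atan2(y, x) mod 360° = atan2(-1.442, -0.166) = 263.4331°
|p|² = ρ² + z² = 1.45152² + 2.265² = 7.23714
κ = 2ρ / |p|² = 2×1.45152 / 7.23714 = 0.40113
θ = 2·atan2(ρ, z) = 2·atan2(1.45152, 2.265) = 1.13983 rad
ℓ = θ/κ = 1.13983/0.40113 = 2.84154

0.4011 263.43 2.8415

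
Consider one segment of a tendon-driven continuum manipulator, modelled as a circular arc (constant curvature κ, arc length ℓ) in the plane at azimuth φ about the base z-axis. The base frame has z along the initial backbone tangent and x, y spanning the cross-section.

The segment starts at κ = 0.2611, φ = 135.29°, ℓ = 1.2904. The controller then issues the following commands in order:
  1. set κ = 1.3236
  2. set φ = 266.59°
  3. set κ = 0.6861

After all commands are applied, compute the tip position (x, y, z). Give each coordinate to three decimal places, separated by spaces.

-0.032 -0.534 1.128

initial: κ=0.2611, φ=135.29°, ℓ=1.2904
cmd 1: set κ=1.3236 → (κ,φ,ℓ)=(1.3236,135.29°,1.2904) → tip=(-0.6104,0.6042,0.7484)
cmd 2: set φ=266.59° → (κ,φ,ℓ)=(1.3236,266.59°,1.2904) → tip=(-0.0511,-0.8573,0.7484)
cmd 3: set κ=0.6861 → (κ,φ,ℓ)=(0.6861,266.59°,1.2904) → tip=(-0.0318,-0.5339,1.1283)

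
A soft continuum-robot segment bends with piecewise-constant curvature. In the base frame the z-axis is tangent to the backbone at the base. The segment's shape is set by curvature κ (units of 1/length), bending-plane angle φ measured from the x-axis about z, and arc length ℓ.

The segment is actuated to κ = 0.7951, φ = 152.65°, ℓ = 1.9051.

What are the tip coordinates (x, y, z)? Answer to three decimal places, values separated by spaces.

θ = κ·ℓ = 0.7951 × 1.9051 = 1.51475 rad
ρ = (1 − cos θ)/κ = (1 − 0.05602)/0.7951 = 1.18724
z = sin θ / κ = 0.99843/0.7951 = 1.25573
x = ρ cos φ = 1.18724 × cos(152.65°) = -1.05453
y = ρ sin φ = 1.18724 × sin(152.65°) = 0.54545

-1.055 0.545 1.256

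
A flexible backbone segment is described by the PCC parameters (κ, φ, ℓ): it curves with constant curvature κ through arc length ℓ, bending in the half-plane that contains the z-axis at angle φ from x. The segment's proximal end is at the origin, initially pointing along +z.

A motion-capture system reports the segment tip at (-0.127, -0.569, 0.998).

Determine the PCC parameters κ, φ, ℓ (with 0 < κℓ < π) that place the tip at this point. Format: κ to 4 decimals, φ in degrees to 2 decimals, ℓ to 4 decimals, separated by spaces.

ρ = √(x²+y²) = √(-0.127² + -0.569²) = 0.58300
φ = atan2(y, x) mod 360° = atan2(-0.569, -0.127) = 257.4179°
|p|² = ρ² + z² = 0.58300² + 0.998² = 1.33589
κ = 2ρ / |p|² = 2×0.58300 / 1.33589 = 0.87283
θ = 2·atan2(ρ, z) = 2·atan2(0.58300, 0.998) = 1.05740 rad
ℓ = θ/κ = 1.05740/0.87283 = 1.21146

0.8728 257.42 1.2115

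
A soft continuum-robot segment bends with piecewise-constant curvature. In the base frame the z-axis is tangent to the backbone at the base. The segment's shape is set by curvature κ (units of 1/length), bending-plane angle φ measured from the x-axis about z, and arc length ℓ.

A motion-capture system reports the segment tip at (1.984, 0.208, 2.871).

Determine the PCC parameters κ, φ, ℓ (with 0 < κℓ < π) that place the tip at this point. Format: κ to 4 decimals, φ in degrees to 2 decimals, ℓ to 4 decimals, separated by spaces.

0.3264 5.98 3.7205

ρ = √(x²+y²) = √(1.984² + 0.208²) = 1.99487
φ = atan2(y, x) mod 360° = atan2(0.208, 1.984) = 5.9850°
|p|² = ρ² + z² = 1.99487² + 2.871² = 12.22216
κ = 2ρ / |p|² = 2×1.99487 / 12.22216 = 0.32644
θ = 2·atan2(ρ, z) = 2·atan2(1.99487, 2.871) = 1.21450 rad
ℓ = θ/κ = 1.21450/0.32644 = 3.72050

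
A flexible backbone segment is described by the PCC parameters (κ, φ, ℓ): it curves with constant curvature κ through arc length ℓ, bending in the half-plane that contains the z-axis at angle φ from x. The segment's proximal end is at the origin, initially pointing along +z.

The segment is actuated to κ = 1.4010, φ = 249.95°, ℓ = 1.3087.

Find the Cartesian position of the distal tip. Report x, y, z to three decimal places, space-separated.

-0.308 -0.845 0.689

θ = κ·ℓ = 1.4010 × 1.3087 = 1.83349 rad
ρ = (1 − cos θ)/κ = (1 − -0.25968)/1.4010 = 0.89913
z = sin θ / κ = 0.96569/1.4010 = 0.68929
x = ρ cos φ = 0.89913 × cos(249.95°) = -0.30826
y = ρ sin φ = 0.89913 × sin(249.95°) = -0.84464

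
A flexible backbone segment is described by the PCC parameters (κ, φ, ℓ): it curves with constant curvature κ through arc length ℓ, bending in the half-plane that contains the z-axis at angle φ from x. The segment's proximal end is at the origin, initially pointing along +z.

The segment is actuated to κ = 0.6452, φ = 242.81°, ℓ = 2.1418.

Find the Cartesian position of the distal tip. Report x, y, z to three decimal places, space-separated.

-0.575 -1.120 1.522

θ = κ·ℓ = 0.6452 × 2.1418 = 1.38189 rad
ρ = (1 − cos θ)/κ = (1 − 0.18779)/0.6452 = 1.25886
z = sin θ / κ = 0.98221/0.6452 = 1.52233
x = ρ cos φ = 1.25886 × cos(242.81°) = -0.57523
y = ρ sin φ = 1.25886 × sin(242.81°) = -1.11975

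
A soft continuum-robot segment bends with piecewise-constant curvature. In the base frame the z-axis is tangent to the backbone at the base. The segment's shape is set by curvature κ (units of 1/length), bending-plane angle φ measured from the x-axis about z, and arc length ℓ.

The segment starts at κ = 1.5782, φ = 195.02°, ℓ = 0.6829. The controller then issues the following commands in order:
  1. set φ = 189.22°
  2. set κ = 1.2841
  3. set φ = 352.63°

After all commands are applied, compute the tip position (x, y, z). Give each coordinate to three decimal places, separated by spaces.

0.278 -0.036 0.599

initial: κ=1.5782, φ=195.02°, ℓ=0.6829
cmd 1: set φ=189.22° → (κ,φ,ℓ)=(1.5782,189.22°,0.6829) → tip=(-0.3294,-0.0535,0.5582)
cmd 2: set κ=1.2841 → (κ,φ,ℓ)=(1.2841,189.22°,0.6829) → tip=(-0.2771,-0.0450,0.5987)
cmd 3: set φ=352.63° → (κ,φ,ℓ)=(1.2841,352.63°,0.6829) → tip=(0.2784,-0.0360,0.5987)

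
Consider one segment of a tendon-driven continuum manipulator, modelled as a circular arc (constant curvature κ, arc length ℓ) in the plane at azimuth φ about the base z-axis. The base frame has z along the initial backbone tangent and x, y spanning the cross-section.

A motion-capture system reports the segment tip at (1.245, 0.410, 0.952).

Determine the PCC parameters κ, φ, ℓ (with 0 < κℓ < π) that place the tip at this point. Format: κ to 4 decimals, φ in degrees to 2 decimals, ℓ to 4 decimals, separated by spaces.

0.9989 18.23 1.8874

ρ = √(x²+y²) = √(1.245² + 0.410²) = 1.31077
φ = atan2(y, x) mod 360° = atan2(0.410, 1.245) = 18.2276°
|p|² = ρ² + z² = 1.31077² + 0.952² = 2.62443
κ = 2ρ / |p|² = 2×1.31077 / 2.62443 = 0.99890
θ = 2·atan2(ρ, z) = 2·atan2(1.31077, 0.952) = 1.88529 rad
ℓ = θ/κ = 1.88529/0.99890 = 1.88736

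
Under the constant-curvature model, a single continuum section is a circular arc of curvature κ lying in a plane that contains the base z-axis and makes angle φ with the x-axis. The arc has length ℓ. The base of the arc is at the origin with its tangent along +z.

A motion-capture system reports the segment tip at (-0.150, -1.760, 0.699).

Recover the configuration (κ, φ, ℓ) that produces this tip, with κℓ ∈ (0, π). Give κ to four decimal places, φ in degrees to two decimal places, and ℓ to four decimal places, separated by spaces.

0.9790 265.13 2.4393

ρ = √(x²+y²) = √(-0.150² + -1.760²) = 1.76638
φ = atan2(y, x) mod 360° = atan2(-1.760, -0.150) = 265.1286°
|p|² = ρ² + z² = 1.76638² + 0.699² = 3.60870
κ = 2ρ / |p|² = 2×1.76638 / 3.60870 = 0.97896
θ = 2·atan2(ρ, z) = 2·atan2(1.76638, 0.699) = 2.38796 rad
ℓ = θ/κ = 2.38796/0.97896 = 2.43929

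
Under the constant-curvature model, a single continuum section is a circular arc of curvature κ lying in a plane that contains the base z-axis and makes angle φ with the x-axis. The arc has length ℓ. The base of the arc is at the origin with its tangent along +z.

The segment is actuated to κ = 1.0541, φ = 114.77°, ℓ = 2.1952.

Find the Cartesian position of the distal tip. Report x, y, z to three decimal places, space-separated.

θ = κ·ℓ = 1.0541 × 2.1952 = 2.31396 rad
ρ = (1 − cos θ)/κ = (1 − -0.67662)/1.0541 = 1.59057
z = sin θ / κ = 0.73633/1.0541 = 0.69854
x = ρ cos φ = 1.59057 × cos(114.77°) = -0.66641
y = ρ sin φ = 1.59057 × sin(114.77°) = 1.44423

-0.666 1.444 0.699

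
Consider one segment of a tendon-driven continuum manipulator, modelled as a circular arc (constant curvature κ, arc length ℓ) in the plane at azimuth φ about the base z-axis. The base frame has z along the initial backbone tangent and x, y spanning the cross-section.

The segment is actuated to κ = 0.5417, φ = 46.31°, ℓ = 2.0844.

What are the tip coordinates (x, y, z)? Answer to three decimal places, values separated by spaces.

θ = κ·ℓ = 0.5417 × 2.0844 = 1.12912 rad
ρ = (1 − cos θ)/κ = (1 − 0.42746)/0.5417 = 1.05694
z = sin θ / κ = 0.90404/0.5417 = 1.66889
x = ρ cos φ = 1.05694 × cos(46.31°) = 0.73009
y = ρ sin φ = 1.05694 × sin(46.31°) = 0.76426

0.730 0.764 1.669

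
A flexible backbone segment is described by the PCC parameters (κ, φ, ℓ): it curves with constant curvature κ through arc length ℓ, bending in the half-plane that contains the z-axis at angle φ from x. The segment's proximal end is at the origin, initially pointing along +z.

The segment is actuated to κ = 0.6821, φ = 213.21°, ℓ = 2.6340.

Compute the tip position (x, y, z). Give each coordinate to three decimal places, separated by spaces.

θ = κ·ℓ = 0.6821 × 2.6340 = 1.79665 rad
ρ = (1 − cos θ)/κ = (1 − -0.22394)/0.6821 = 1.79437
z = sin θ / κ = 0.97460/0.6821 = 1.42883
x = ρ cos φ = 1.79437 × cos(213.21°) = -1.50129
y = ρ sin φ = 1.79437 × sin(213.21°) = -0.98279

-1.501 -0.983 1.429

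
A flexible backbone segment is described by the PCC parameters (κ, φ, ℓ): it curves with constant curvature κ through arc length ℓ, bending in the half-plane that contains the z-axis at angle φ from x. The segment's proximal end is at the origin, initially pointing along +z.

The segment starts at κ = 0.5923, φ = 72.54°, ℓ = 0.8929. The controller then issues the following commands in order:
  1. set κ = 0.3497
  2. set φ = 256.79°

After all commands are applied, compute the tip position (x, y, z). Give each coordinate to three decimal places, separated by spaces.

initial: κ=0.5923, φ=72.54°, ℓ=0.8929
cmd 1: set κ=0.3497 → (κ,φ,ℓ)=(0.3497,72.54°,0.8929) → tip=(0.0415,0.1319,0.8785)
cmd 2: set φ=256.79° → (κ,φ,ℓ)=(0.3497,256.79°,0.8929) → tip=(-0.0316,-0.1346,0.8785)

-0.032 -0.135 0.878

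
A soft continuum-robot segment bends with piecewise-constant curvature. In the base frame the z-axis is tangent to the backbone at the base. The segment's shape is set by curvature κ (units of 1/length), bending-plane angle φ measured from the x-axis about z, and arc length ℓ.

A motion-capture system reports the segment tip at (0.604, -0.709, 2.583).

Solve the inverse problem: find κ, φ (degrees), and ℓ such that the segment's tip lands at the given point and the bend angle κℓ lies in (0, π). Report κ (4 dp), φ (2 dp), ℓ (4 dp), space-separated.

0.2471 310.43 2.8014

ρ = √(x²+y²) = √(0.604² + -0.709²) = 0.93140
φ = atan2(y, x) mod 360° = atan2(-0.709, 0.604) = 310.4278°
|p|² = ρ² + z² = 0.93140² + 2.583² = 7.53939
κ = 2ρ / |p|² = 2×0.93140 / 7.53939 = 0.24707
θ = 2·atan2(ρ, z) = 2·atan2(0.93140, 2.583) = 0.69215 rad
ℓ = θ/κ = 0.69215/0.24707 = 2.80138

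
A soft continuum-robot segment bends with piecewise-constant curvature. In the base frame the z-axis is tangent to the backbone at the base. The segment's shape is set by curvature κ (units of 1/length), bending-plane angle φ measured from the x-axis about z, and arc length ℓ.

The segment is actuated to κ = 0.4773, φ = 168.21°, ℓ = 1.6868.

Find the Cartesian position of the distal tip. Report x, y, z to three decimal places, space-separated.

θ = κ·ℓ = 0.4773 × 1.6868 = 0.80511 rad
ρ = (1 − cos θ)/κ = (1 − 0.69303)/0.4773 = 0.64313
z = sin θ / κ = 0.72091/0.4773 = 1.51038
x = ρ cos φ = 0.64313 × cos(168.21°) = -0.62957
y = ρ sin φ = 0.64313 × sin(168.21°) = 0.13141

-0.630 0.131 1.510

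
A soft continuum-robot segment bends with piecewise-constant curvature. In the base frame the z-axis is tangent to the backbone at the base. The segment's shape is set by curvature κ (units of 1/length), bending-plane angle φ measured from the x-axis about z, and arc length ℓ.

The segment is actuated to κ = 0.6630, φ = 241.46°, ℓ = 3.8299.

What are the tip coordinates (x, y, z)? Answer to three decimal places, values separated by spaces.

θ = κ·ℓ = 0.6630 × 3.8299 = 2.53922 rad
ρ = (1 − cos θ)/κ = (1 − -0.82400)/0.6630 = 2.75112
z = sin θ / κ = 0.56660/0.6630 = 0.85459
x = ρ cos φ = 2.75112 × cos(241.46°) = -1.31441
y = ρ sin φ = 2.75112 × sin(241.46°) = -2.41682

-1.314 -2.417 0.855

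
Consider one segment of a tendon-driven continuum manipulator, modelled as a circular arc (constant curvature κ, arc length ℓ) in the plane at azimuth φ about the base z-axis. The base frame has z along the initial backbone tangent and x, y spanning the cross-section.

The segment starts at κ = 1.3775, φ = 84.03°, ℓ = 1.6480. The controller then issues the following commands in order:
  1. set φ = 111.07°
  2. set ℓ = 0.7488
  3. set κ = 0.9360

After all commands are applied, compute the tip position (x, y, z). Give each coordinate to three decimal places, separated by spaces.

-0.091 0.235 0.689

initial: κ=1.3775, φ=84.03°, ℓ=1.6480
cmd 1: set φ=111.07° → (κ,φ,ℓ)=(1.3775,111.07°,1.6480) → tip=(-0.4290,1.1135,0.5556)
cmd 2: set ℓ=0.7488 → (κ,φ,ℓ)=(1.3775,111.07°,0.7488) → tip=(-0.1270,0.3295,0.6229)
cmd 3: set κ=0.9360 → (κ,φ,ℓ)=(0.9360,111.07°,0.7488) → tip=(-0.0905,0.2350,0.6890)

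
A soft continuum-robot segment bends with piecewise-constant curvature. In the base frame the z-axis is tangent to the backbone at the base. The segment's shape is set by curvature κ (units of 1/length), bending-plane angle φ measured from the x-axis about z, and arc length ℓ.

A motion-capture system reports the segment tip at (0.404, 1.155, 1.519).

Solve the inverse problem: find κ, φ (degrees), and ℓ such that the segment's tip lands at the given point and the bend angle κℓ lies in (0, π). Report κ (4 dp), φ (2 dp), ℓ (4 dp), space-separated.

0.6432 70.72 2.1085

ρ = √(x²+y²) = √(0.404² + 1.155²) = 1.22362
φ = atan2(y, x) mod 360° = atan2(1.155, 0.404) = 70.7210°
|p|² = ρ² + z² = 1.22362² + 1.519² = 3.80460
κ = 2ρ / |p|² = 2×1.22362 / 3.80460 = 0.64323
θ = 2·atan2(ρ, z) = 2·atan2(1.22362, 1.519) = 1.35622 rad
ℓ = θ/κ = 1.35622/0.64323 = 2.10845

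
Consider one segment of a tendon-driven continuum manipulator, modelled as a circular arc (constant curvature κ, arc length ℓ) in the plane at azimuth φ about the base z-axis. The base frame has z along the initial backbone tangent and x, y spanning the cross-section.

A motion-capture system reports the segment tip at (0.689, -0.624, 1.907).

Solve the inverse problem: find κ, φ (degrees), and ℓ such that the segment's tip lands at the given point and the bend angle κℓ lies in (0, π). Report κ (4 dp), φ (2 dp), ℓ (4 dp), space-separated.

ρ = √(x²+y²) = √(0.689² + -0.624²) = 0.92957
φ = atan2(y, x) mod 360° = atan2(-0.624, 0.689) = 317.8341°
|p|² = ρ² + z² = 0.92957² + 1.907² = 4.50075
κ = 2ρ / |p|² = 2×0.92957 / 4.50075 = 0.41307
θ = 2·atan2(ρ, z) = 2·atan2(0.92957, 1.907) = 0.90712 rad
ℓ = θ/κ = 0.90712/0.41307 = 2.19602

0.4131 317.83 2.1960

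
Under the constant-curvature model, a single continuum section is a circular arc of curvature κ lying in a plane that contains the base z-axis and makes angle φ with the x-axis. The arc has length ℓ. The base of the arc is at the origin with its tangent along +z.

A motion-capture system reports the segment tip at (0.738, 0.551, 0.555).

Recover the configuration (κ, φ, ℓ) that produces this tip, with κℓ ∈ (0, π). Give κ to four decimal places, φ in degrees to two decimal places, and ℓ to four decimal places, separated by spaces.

ρ = √(x²+y²) = √(0.738² + 0.551²) = 0.92100
φ = atan2(y, x) mod 360° = atan2(0.551, 0.738) = 36.7455°
|p|² = ρ² + z² = 0.92100² + 0.555² = 1.15627
κ = 2ρ / |p|² = 2×0.92100 / 1.15627 = 1.59306
θ = 2·atan2(ρ, z) = 2·atan2(0.92100, 0.555) = 2.05693 rad
ℓ = θ/κ = 2.05693/1.59306 = 1.29118

1.5931 36.75 1.2912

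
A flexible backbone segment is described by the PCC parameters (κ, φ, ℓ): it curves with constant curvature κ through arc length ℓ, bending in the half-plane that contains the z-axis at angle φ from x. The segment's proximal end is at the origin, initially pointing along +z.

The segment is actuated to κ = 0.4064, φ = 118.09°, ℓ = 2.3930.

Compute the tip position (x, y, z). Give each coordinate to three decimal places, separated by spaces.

-0.506 0.948 2.033

θ = κ·ℓ = 0.4064 × 2.3930 = 0.97252 rad
ρ = (1 − cos θ)/κ = (1 − 0.56322)/0.4064 = 1.07475
z = sin θ / κ = 0.82630/0.4064 = 2.03323
x = ρ cos φ = 1.07475 × cos(118.09°) = -0.50605
y = ρ sin φ = 1.07475 × sin(118.09°) = 0.94815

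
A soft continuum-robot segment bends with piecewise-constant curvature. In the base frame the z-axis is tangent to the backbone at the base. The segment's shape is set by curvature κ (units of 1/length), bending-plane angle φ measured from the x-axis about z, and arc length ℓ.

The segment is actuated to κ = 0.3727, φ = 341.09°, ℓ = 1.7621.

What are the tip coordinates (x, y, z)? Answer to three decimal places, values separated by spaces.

θ = κ·ℓ = 0.3727 × 1.7621 = 0.65673 rad
ρ = (1 − cos θ)/κ = (1 − 0.79199)/0.3727 = 0.55812
z = sin θ / κ = 0.61053/0.3727 = 1.63814
x = ρ cos φ = 0.55812 × cos(341.09°) = 0.52799
y = ρ sin φ = 0.55812 × sin(341.09°) = -0.18088

0.528 -0.181 1.638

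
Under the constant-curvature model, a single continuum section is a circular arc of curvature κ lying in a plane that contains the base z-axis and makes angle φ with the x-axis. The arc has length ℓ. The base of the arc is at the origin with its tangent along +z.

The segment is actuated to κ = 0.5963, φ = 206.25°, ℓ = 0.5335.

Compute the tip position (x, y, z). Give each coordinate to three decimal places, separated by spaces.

θ = κ·ℓ = 0.5963 × 0.5335 = 0.31813 rad
ρ = (1 − cos θ)/κ = (1 − 0.94982)/0.5963 = 0.08415
z = sin θ / κ = 0.31279/0.5963 = 0.52455
x = ρ cos φ = 0.08415 × cos(206.25°) = -0.07547
y = ρ sin φ = 0.08415 × sin(206.25°) = -0.03722

-0.075 -0.037 0.525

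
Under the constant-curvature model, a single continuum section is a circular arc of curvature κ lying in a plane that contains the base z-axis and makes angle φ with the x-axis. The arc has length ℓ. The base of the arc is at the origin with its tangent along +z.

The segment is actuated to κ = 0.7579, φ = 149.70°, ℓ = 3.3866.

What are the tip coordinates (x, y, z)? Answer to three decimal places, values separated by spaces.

-2.095 1.224 0.717

θ = κ·ℓ = 0.7579 × 3.3866 = 2.56670 rad
ρ = (1 − cos θ)/κ = (1 − -0.83925)/0.7579 = 2.42678
z = sin θ / κ = 0.54374/0.7579 = 0.71743
x = ρ cos φ = 2.42678 × cos(149.70°) = -2.09527
y = ρ sin φ = 2.42678 × sin(149.70°) = 1.22438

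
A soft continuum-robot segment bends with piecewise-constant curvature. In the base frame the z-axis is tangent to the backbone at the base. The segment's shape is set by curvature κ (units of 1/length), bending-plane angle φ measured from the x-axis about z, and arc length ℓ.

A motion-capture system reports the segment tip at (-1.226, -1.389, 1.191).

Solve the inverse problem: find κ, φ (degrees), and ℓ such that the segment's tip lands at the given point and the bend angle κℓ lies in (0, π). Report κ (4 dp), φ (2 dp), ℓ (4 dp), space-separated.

0.7639 228.57 2.6169

ρ = √(x²+y²) = √(-1.226² + -1.389²) = 1.85267
φ = atan2(y, x) mod 360° = atan2(-1.389, -1.226) = 228.5668°
|p|² = ρ² + z² = 1.85267² + 1.191² = 4.85088
κ = 2ρ / |p|² = 2×1.85267 / 4.85088 = 0.76385
θ = 2·atan2(ρ, z) = 2·atan2(1.85267, 1.191) = 1.99892 rad
ℓ = θ/κ = 1.99892/0.76385 = 2.61690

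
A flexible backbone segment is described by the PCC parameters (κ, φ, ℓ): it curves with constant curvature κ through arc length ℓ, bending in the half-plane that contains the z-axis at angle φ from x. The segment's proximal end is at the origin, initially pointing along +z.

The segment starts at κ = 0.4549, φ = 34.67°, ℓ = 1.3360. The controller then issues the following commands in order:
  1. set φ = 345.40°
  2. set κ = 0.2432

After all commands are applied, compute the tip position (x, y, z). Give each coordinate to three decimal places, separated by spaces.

initial: κ=0.4549, φ=34.67°, ℓ=1.3360
cmd 1: set φ=345.40° → (κ,φ,ℓ)=(0.4549,345.40°,1.3360) → tip=(0.3809,-0.0992,1.2553)
cmd 2: set κ=0.2432 → (κ,φ,ℓ)=(0.2432,345.40°,1.3360) → tip=(0.2082,-0.0542,1.3126)

0.208 -0.054 1.313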